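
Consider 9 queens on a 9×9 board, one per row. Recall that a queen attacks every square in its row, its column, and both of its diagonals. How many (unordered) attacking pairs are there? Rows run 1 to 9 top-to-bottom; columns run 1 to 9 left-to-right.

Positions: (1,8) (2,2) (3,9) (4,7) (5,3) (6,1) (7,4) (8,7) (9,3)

Same column: (4,7)–(8,7) (column 7); (5,3)–(9,3) (column 3).
Same diagonal: (3,9)–(9,3) (|3−9| = |9−3| = 6); (4,7)–(7,4) (|4−7| = |7−4| = 3).
Total attacking pairs: 4.

4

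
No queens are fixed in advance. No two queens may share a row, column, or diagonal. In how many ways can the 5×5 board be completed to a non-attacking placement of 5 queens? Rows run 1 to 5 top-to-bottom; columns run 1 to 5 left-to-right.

10

Branch on row 1: col 1 → 2; col 2 → 2; col 3 → 2; col 4 → 2; col 5 → 2.
Sum: 2 + 2 + 2 + 2 + 2 = 10.
(This is the classic 5-queens count.)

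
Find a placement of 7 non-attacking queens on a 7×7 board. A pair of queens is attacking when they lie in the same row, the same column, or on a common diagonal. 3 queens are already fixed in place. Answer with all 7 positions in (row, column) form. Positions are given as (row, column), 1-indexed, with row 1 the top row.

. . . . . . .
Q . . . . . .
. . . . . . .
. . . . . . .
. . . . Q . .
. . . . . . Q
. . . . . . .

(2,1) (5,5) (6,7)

(1,3) (2,1) (3,6) (4,2) (5,5) (6,7) (7,4)

Row 1: attacked by (2,1)→{1,2}; (5,5)→{1,5}; (6,7)→{2,7}. Safe: 3, 4, 6. Place at column 3.
Row 3: attacked by (1,3)→{1,3,5}; (2,1)→{1,2}; (5,5)→{3,5,7}; (6,7)→{4,7}. Safe: 6. Place at column 6.
Row 4: attacked by (1,3)→{3,6}; (2,1)→{1,3}; (3,6)→{5,6,7}; (5,5)→{4,5,6}; (6,7)→{5,7}. Safe: 2. Place at column 2.
Row 7: attacked by (1,3)→{3}; (2,1)→{1,6}; (3,6)→{2,6}; (4,2)→{2,5}; (5,5)→{3,5,7}; (6,7)→{6,7}. Safe: 4. Place at column 4.
Columns [3, 1, 6, 2, 5, 7, 4], r−c [-2, 1, -3, 2, 0, -1, 3], r+c [4, 3, 9, 6, 10, 13, 11] are all distinct, so no two queens attack.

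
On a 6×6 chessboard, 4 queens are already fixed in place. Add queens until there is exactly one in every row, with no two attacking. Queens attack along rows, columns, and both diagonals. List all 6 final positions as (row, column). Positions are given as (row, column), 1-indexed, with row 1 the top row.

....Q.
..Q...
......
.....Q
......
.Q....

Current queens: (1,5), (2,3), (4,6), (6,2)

(1,5) (2,3) (3,1) (4,6) (5,4) (6,2)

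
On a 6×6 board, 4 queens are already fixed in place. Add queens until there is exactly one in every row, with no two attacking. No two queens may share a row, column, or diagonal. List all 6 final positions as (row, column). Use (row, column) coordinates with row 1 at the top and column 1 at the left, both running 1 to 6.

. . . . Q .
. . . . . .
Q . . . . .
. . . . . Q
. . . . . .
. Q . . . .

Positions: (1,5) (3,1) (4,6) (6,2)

Row 2: attacked by (1,5)→{4,5,6}; (3,1)→{1,2}; (4,6)→{4,6}; (6,2)→{2,6}. Safe: 3. Place at column 3.
Row 5: attacked by (1,5)→{1,5}; (2,3)→{3,6}; (3,1)→{1,3}; (4,6)→{5,6}; (6,2)→{1,2,3}. Safe: 4. Place at column 4.
Columns [5, 3, 1, 6, 4, 2], r−c [-4, -1, 2, -2, 1, 4], r+c [6, 5, 4, 10, 9, 8] are all distinct, so no two queens attack.

(1,5) (2,3) (3,1) (4,6) (5,4) (6,2)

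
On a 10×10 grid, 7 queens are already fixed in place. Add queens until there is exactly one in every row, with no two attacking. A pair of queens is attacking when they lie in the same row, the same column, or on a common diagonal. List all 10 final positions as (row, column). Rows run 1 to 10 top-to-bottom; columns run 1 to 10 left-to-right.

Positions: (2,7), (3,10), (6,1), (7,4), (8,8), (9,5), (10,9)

(1,2) (2,7) (3,10) (4,6) (5,3) (6,1) (7,4) (8,8) (9,5) (10,9)

Row 1: attacked by (2,7)→{6,7,8}; (3,10)→{8,10}; (6,1)→{1,6}; (7,4)→{4,10}; (8,8)→{1,8}; (9,5)→{5}; (10,9)→{9}. Safe: 2, 3. Place at column 2.
Row 4: attacked by (1,2)→{2,5}; (2,7)→{5,7,9}; (3,10)→{9,10}; (6,1)→{1,3}; (7,4)→{1,4,7}; (8,8)→{4,8}; (9,5)→{5,10}; (10,9)→{3,9}. Safe: 6. Place at column 6.
Row 5: attacked by (1,2)→{2,6}; (2,7)→{4,7,10}; (3,10)→{8,10}; (4,6)→{5,6,7}; (6,1)→{1,2}; (7,4)→{2,4,6}; (8,8)→{5,8}; (9,5)→{1,5,9}; (10,9)→{4,9}. Safe: 3. Place at column 3.
Columns [2, 7, 10, 6, 3, 1, 4, 8, 5, 9], r−c [-1, -5, -7, -2, 2, 5, 3, 0, 4, 1], r+c [3, 9, 13, 10, 8, 7, 11, 16, 14, 19] are all distinct, so no two queens attack.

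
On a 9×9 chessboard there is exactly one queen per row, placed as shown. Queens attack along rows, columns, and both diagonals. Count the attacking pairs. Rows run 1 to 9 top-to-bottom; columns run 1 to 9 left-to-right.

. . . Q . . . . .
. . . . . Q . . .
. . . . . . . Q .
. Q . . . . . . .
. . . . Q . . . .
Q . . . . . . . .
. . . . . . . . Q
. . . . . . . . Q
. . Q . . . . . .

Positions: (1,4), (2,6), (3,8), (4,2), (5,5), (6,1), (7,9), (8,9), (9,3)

1

Same column: (7,9)–(8,9) (column 9).
Total attacking pairs: 1.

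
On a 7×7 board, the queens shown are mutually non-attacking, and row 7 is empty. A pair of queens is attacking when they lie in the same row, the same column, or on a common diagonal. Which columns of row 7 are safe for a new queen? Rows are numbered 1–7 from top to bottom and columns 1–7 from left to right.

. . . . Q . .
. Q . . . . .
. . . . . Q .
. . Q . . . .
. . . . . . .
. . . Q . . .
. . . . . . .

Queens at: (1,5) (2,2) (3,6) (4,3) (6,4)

columns 1

(1,5) attacks row 7 at column 5.
(2,2) attacks row 7 at column 2 and diagonals 7.
(3,6) attacks row 7 at column 6 and diagonals 2.
(4,3) attacks row 7 at column 3 and diagonals 6.
(6,4) attacks row 7 at column 4 and diagonals 3, 5.
Attacked columns: {2, 3, 4, 5, 6, 7}. Safe: {1}.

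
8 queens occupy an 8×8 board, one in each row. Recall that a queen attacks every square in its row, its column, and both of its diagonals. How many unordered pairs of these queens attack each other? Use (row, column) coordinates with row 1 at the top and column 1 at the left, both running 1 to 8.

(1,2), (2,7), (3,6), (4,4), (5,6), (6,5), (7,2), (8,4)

Same column: (1,2)–(7,2) (column 2); (3,6)–(5,6) (column 6); (4,4)–(8,4) (column 4).
Same diagonal: (1,2)–(5,6) (|1−5| = |2−6| = 4); (2,7)–(3,6) (|2−3| = |7−6| = 1); (2,7)–(7,2) (|2−7| = |7−2| = 5); (3,6)–(7,2) (|3−7| = |6−2| = 4); (5,6)–(6,5) (|5−6| = |6−5| = 1).
Total attacking pairs: 8.

8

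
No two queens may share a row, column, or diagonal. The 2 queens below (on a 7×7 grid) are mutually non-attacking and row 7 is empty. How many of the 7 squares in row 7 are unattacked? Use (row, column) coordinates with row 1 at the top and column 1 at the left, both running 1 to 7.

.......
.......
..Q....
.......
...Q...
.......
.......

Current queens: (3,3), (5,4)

2

(3,3) attacks row 7 at column 3 and diagonals 7.
(5,4) attacks row 7 at column 4 and diagonals 2, 6.
Attacked columns: {2, 3, 4, 6, 7}. Safe: {1, 5}.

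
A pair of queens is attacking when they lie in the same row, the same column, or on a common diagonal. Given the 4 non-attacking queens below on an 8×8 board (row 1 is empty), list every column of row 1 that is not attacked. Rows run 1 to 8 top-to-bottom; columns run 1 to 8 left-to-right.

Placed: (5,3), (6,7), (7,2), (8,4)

columns 1, 5, 6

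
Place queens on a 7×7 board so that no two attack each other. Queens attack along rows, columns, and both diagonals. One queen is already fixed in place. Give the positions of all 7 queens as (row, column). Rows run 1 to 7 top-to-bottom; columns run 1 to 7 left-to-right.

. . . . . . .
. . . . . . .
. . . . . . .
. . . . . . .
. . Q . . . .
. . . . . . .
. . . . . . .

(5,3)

(1,1) (2,5) (3,2) (4,6) (5,3) (6,7) (7,4)

Row 1: attacked by (5,3)→{3,7}. Safe: 1, 2, 4, 5, 6. Place at column 1.
Row 2: attacked by (1,1)→{1,2}; (5,3)→{3,6}. Safe: 4, 5, 7. Place at column 5.
Row 3: attacked by (1,1)→{1,3}; (2,5)→{4,5,6}; (5,3)→{1,3,5}. Safe: 2, 7. Place at column 2.
Row 4: attacked by (1,1)→{1,4}; (2,5)→{3,5,7}; (3,2)→{1,2,3}; (5,3)→{2,3,4}. Safe: 6. Place at column 6.
Row 6: attacked by (1,1)→{1,6}; (2,5)→{1,5}; (3,2)→{2,5}; (4,6)→{4,6}; (5,3)→{2,3,4}. Safe: 7. Place at column 7.
Row 7: attacked by (1,1)→{1,7}; (2,5)→{5}; (3,2)→{2,6}; (4,6)→{3,6}; (5,3)→{1,3,5}; (6,7)→{6,7}. Safe: 4. Place at column 4.
Columns [1, 5, 2, 6, 3, 7, 4], r−c [0, -3, 1, -2, 2, -1, 3], r+c [2, 7, 5, 10, 8, 13, 11] are all distinct, so no two queens attack.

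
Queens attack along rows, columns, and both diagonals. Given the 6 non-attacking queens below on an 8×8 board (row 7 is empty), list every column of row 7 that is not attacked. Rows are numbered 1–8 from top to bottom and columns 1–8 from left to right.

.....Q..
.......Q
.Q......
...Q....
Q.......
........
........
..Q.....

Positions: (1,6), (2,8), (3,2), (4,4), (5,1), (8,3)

(1,6) attacks row 7 at column 6.
(2,8) attacks row 7 at column 8 and diagonals 3.
(3,2) attacks row 7 at column 2 and diagonals 6.
(4,4) attacks row 7 at column 4 and diagonals 1, 7.
(5,1) attacks row 7 at column 1 and diagonals 3.
(8,3) attacks row 7 at column 3 and diagonals 2, 4.
Attacked columns: {1, 2, 3, 4, 6, 7, 8}. Safe: {5}.

columns 5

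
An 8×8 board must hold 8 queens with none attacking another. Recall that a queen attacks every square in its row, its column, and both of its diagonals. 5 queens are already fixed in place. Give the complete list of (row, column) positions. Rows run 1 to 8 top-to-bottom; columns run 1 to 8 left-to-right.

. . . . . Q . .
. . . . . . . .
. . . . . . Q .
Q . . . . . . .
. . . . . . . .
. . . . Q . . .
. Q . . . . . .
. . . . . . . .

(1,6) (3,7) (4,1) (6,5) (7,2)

(1,6) (2,4) (3,7) (4,1) (5,3) (6,5) (7,2) (8,8)

Row 2: attacked by (1,6)→{5,6,7}; (3,7)→{6,7,8}; (4,1)→{1,3}; (6,5)→{1,5}; (7,2)→{2,7}. Safe: 4. Place at column 4.
Row 5: attacked by (1,6)→{2,6}; (2,4)→{1,4,7}; (3,7)→{5,7}; (4,1)→{1,2}; (6,5)→{4,5,6}; (7,2)→{2,4}. Safe: 3, 8. Place at column 3.
Row 8: attacked by (1,6)→{6}; (2,4)→{4}; (3,7)→{2,7}; (4,1)→{1,5}; (5,3)→{3,6}; (6,5)→{3,5,7}; (7,2)→{1,2,3}. Safe: 8. Place at column 8.
Columns [6, 4, 7, 1, 3, 5, 2, 8], r−c [-5, -2, -4, 3, 2, 1, 5, 0], r+c [7, 6, 10, 5, 8, 11, 9, 16] are all distinct, so no two queens attack.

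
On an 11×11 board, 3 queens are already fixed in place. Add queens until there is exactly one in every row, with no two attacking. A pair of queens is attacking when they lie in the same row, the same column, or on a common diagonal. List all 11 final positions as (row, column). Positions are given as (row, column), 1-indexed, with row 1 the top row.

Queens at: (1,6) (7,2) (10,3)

(1,6) (2,9) (3,11) (4,8) (5,1) (6,4) (7,2) (8,7) (9,10) (10,3) (11,5)

Row 2: attacked by (1,6)→{5,6,7}; (7,2)→{2,7}; (10,3)→{3,11}. Safe: 1, 4, 8, 9, 10. Place at column 9.
Row 3: attacked by (1,6)→{4,6,8}; (2,9)→{8,9,10}; (7,2)→{2,6}; (10,3)→{3,10}. Safe: 1, 5, 7, 11. Place at column 11.
Row 4: attacked by (1,6)→{3,6,9}; (2,9)→{7,9,11}; (3,11)→{10,11}; (7,2)→{2,5}; (10,3)→{3,9}. Safe: 1, 4, 8. Place at column 8.
Row 5: attacked by (1,6)→{2,6,10}; (2,9)→{6,9}; (3,11)→{9,11}; (4,8)→{7,8,9}; (7,2)→{2,4}; (10,3)→{3,8}. Safe: 1, 5. Place at column 1.
Row 6: attacked by (1,6)→{1,6,11}; (2,9)→{5,9}; (3,11)→{8,11}; (4,8)→{6,8,10}; (5,1)→{1,2}; (7,2)→{1,2,3}; (10,3)→{3,7}. Safe: 4. Place at column 4.
Row 8: attacked by (1,6)→{6}; (2,9)→{3,9}; (3,11)→{6,11}; (4,8)→{4,8}; (5,1)→{1,4}; (6,4)→{2,4,6}; (7,2)→{1,2,3}; (10,3)→{1,3,5}. Safe: 7, 10. Place at column 7.
Row 9: attacked by (1,6)→{6}; (2,9)→{2,9}; (3,11)→{5,11}; (4,8)→{3,8}; (5,1)→{1,5}; (6,4)→{1,4,7}; (7,2)→{2,4}; (8,7)→{6,7,8}; (10,3)→{2,3,4}. Safe: 10. Place at column 10.
Row 11: attacked by (1,6)→{6}; (2,9)→{9}; (3,11)→{3,11}; (4,8)→{1,8}; (5,1)→{1,7}; (6,4)→{4,9}; (7,2)→{2,6}; (8,7)→{4,7,10}; (9,10)→{8,10}; (10,3)→{2,3,4}. Safe: 5. Place at column 5.
Columns [6, 9, 11, 8, 1, 4, 2, 7, 10, 3, 5], r−c [-5, -7, -8, -4, 4, 2, 5, 1, -1, 7, 6], r+c [7, 11, 14, 12, 6, 10, 9, 15, 19, 13, 16] are all distinct, so no two queens attack.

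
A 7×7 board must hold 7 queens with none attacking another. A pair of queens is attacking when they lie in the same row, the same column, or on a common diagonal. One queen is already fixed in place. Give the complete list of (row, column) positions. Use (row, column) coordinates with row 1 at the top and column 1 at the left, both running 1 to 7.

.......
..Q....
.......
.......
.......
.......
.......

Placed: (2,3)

Row 1: attacked by (2,3)→{2,3,4}. Safe: 1, 5, 6, 7. Place at column 6.
Row 3: attacked by (1,6)→{4,6}; (2,3)→{2,3,4}. Safe: 1, 5, 7. Place at column 7.
Row 4: attacked by (1,6)→{3,6}; (2,3)→{1,3,5}; (3,7)→{6,7}. Safe: 2, 4. Place at column 4.
Row 5: attacked by (1,6)→{2,6}; (2,3)→{3,6}; (3,7)→{5,7}; (4,4)→{3,4,5}. Safe: 1. Place at column 1.
Row 6: attacked by (1,6)→{1,6}; (2,3)→{3,7}; (3,7)→{4,7}; (4,4)→{2,4,6}; (5,1)→{1,2}. Safe: 5. Place at column 5.
Row 7: attacked by (1,6)→{6}; (2,3)→{3}; (3,7)→{3,7}; (4,4)→{1,4,7}; (5,1)→{1,3}; (6,5)→{4,5,6}. Safe: 2. Place at column 2.
Columns [6, 3, 7, 4, 1, 5, 2], r−c [-5, -1, -4, 0, 4, 1, 5], r+c [7, 5, 10, 8, 6, 11, 9] are all distinct, so no two queens attack.

(1,6) (2,3) (3,7) (4,4) (5,1) (6,5) (7,2)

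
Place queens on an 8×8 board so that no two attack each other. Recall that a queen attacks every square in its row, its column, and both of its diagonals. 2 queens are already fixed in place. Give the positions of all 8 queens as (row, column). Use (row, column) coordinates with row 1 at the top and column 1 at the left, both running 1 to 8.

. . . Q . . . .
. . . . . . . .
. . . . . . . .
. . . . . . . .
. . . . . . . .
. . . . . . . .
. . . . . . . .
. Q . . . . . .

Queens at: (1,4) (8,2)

(1,4) (2,1) (3,5) (4,8) (5,6) (6,3) (7,7) (8,2)

Row 2: attacked by (1,4)→{3,4,5}; (8,2)→{2,8}. Safe: 1, 6, 7. Place at column 1.
Row 3: attacked by (1,4)→{2,4,6}; (2,1)→{1,2}; (8,2)→{2,7}. Safe: 3, 5, 8. Place at column 5.
Row 4: attacked by (1,4)→{1,4,7}; (2,1)→{1,3}; (3,5)→{4,5,6}; (8,2)→{2,6}. Safe: 8. Place at column 8.
Row 5: attacked by (1,4)→{4,8}; (2,1)→{1,4}; (3,5)→{3,5,7}; (4,8)→{7,8}; (8,2)→{2,5}. Safe: 6. Place at column 6.
Row 6: attacked by (1,4)→{4}; (2,1)→{1,5}; (3,5)→{2,5,8}; (4,8)→{6,8}; (5,6)→{5,6,7}; (8,2)→{2,4}. Safe: 3. Place at column 3.
Row 7: attacked by (1,4)→{4}; (2,1)→{1,6}; (3,5)→{1,5}; (4,8)→{5,8}; (5,6)→{4,6,8}; (6,3)→{2,3,4}; (8,2)→{1,2,3}. Safe: 7. Place at column 7.
Columns [4, 1, 5, 8, 6, 3, 7, 2], r−c [-3, 1, -2, -4, -1, 3, 0, 6], r+c [5, 3, 8, 12, 11, 9, 14, 10] are all distinct, so no two queens attack.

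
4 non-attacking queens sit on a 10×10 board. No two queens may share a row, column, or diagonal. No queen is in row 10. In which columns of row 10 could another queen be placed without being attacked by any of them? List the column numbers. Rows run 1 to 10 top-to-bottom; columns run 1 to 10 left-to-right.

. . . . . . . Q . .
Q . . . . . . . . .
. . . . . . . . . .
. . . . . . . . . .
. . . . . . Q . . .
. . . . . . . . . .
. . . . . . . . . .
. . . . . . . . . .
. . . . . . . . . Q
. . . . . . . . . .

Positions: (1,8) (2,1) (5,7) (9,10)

columns 3, 4, 5, 6

(1,8) attacks row 10 at column 8.
(2,1) attacks row 10 at column 1 and diagonals 9.
(5,7) attacks row 10 at column 7 and diagonals 2.
(9,10) attacks row 10 at column 10 and diagonals 9.
Attacked columns: {1, 2, 7, 8, 9, 10}. Safe: {3, 4, 5, 6}.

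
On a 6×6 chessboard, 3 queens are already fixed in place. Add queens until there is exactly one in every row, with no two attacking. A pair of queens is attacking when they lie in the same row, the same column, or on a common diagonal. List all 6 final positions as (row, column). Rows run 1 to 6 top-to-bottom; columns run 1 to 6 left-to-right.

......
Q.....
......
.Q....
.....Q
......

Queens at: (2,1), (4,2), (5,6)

Row 1: attacked by (2,1)→{1,2}; (4,2)→{2,5}; (5,6)→{2,6}. Safe: 3, 4. Place at column 4.
Row 3: attacked by (1,4)→{2,4,6}; (2,1)→{1,2}; (4,2)→{1,2,3}; (5,6)→{4,6}. Safe: 5. Place at column 5.
Row 6: attacked by (1,4)→{4}; (2,1)→{1,5}; (3,5)→{2,5}; (4,2)→{2,4}; (5,6)→{5,6}. Safe: 3. Place at column 3.
Columns [4, 1, 5, 2, 6, 3], r−c [-3, 1, -2, 2, -1, 3], r+c [5, 3, 8, 6, 11, 9] are all distinct, so no two queens attack.

(1,4) (2,1) (3,5) (4,2) (5,6) (6,3)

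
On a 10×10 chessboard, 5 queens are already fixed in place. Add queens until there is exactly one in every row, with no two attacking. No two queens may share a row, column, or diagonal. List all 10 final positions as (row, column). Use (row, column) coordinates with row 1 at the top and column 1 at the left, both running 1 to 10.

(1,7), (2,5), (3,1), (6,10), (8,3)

Row 4: attacked by (1,7)→{4,7,10}; (2,5)→{3,5,7}; (3,1)→{1,2}; (6,10)→{8,10}; (8,3)→{3,7}. Safe: 6, 9. Place at column 6.
Row 5: attacked by (1,7)→{3,7}; (2,5)→{2,5,8}; (3,1)→{1,3}; (4,6)→{5,6,7}; (6,10)→{9,10}; (8,3)→{3,6}. Safe: 4. Place at column 4.
Row 7: attacked by (1,7)→{1,7}; (2,5)→{5,10}; (3,1)→{1,5}; (4,6)→{3,6,9}; (5,4)→{2,4,6}; (6,10)→{9,10}; (8,3)→{2,3,4}. Safe: 8. Place at column 8.
Row 9: attacked by (1,7)→{7}; (2,5)→{5}; (3,1)→{1,7}; (4,6)→{1,6}; (5,4)→{4,8}; (6,10)→{7,10}; (7,8)→{6,8,10}; (8,3)→{2,3,4}. Safe: 9. Place at column 9.
Row 10: attacked by (1,7)→{7}; (2,5)→{5}; (3,1)→{1,8}; (4,6)→{6}; (5,4)→{4,9}; (6,10)→{6,10}; (7,8)→{5,8}; (8,3)→{1,3,5}; (9,9)→{8,9,10}. Safe: 2. Place at column 2.
Columns [7, 5, 1, 6, 4, 10, 8, 3, 9, 2], r−c [-6, -3, 2, -2, 1, -4, -1, 5, 0, 8], r+c [8, 7, 4, 10, 9, 16, 15, 11, 18, 12] are all distinct, so no two queens attack.

(1,7) (2,5) (3,1) (4,6) (5,4) (6,10) (7,8) (8,3) (9,9) (10,2)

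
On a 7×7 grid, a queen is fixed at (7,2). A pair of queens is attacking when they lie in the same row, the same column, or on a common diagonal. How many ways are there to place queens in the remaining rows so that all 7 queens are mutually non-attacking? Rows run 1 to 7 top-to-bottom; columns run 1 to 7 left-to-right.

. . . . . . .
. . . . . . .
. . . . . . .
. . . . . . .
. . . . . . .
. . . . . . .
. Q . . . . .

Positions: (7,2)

Branch on row 1: col 1 → 0; col 3 → 0; col 4 → 1; col 5 → 1; col 6 → 4; col 7 → 1.
Sum: 0 + 0 + 1 + 1 + 4 + 1 = 7.

7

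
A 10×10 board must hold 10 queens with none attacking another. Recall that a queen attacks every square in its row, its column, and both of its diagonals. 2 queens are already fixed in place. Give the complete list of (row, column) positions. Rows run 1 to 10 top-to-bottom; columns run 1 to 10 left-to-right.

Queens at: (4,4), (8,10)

(1,9) (2,7) (3,1) (4,4) (5,2) (6,5) (7,8) (8,10) (9,3) (10,6)

Row 1: attacked by (4,4)→{1,4,7}; (8,10)→{3,10}. Safe: 2, 5, 6, 8, 9. Place at column 9.
Row 2: attacked by (1,9)→{8,9,10}; (4,4)→{2,4,6}; (8,10)→{4,10}. Safe: 1, 3, 5, 7. Place at column 7.
Row 3: attacked by (1,9)→{7,9}; (2,7)→{6,7,8}; (4,4)→{3,4,5}; (8,10)→{5,10}. Safe: 1, 2. Place at column 1.
Row 5: attacked by (1,9)→{5,9}; (2,7)→{4,7,10}; (3,1)→{1,3}; (4,4)→{3,4,5}; (8,10)→{7,10}. Safe: 2, 6, 8. Place at column 2.
Row 6: attacked by (1,9)→{4,9}; (2,7)→{3,7}; (3,1)→{1,4}; (4,4)→{2,4,6}; (5,2)→{1,2,3}; (8,10)→{8,10}. Safe: 5. Place at column 5.
Row 7: attacked by (1,9)→{3,9}; (2,7)→{2,7}; (3,1)→{1,5}; (4,4)→{1,4,7}; (5,2)→{2,4}; (6,5)→{4,5,6}; (8,10)→{9,10}. Safe: 8. Place at column 8.
Row 9: attacked by (1,9)→{1,9}; (2,7)→{7}; (3,1)→{1,7}; (4,4)→{4,9}; (5,2)→{2,6}; (6,5)→{2,5,8}; (7,8)→{6,8,10}; (8,10)→{9,10}. Safe: 3. Place at column 3.
Row 10: attacked by (1,9)→{9}; (2,7)→{7}; (3,1)→{1,8}; (4,4)→{4,10}; (5,2)→{2,7}; (6,5)→{1,5,9}; (7,8)→{5,8}; (8,10)→{8,10}; (9,3)→{2,3,4}. Safe: 6. Place at column 6.
Columns [9, 7, 1, 4, 2, 5, 8, 10, 3, 6], r−c [-8, -5, 2, 0, 3, 1, -1, -2, 6, 4], r+c [10, 9, 4, 8, 7, 11, 15, 18, 12, 16] are all distinct, so no two queens attack.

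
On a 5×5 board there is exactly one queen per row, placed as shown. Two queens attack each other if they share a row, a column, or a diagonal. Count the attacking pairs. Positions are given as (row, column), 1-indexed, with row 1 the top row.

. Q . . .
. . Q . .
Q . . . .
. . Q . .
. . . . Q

Same column: (2,3)–(4,3) (column 3).
Same diagonal: (1,2)–(2,3) (|1−2| = |2−3| = 1).
Total attacking pairs: 2.

2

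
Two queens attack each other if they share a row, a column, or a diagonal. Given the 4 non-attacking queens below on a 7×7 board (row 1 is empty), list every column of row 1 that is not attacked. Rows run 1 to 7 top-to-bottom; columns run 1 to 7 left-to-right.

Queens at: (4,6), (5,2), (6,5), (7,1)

columns 4

(4,6) attacks row 1 at column 6 and diagonals 3.
(5,2) attacks row 1 at column 2 and diagonals 6.
(6,5) attacks row 1 at column 5.
(7,1) attacks row 1 at column 1 and diagonals 7.
Attacked columns: {1, 2, 3, 5, 6, 7}. Safe: {4}.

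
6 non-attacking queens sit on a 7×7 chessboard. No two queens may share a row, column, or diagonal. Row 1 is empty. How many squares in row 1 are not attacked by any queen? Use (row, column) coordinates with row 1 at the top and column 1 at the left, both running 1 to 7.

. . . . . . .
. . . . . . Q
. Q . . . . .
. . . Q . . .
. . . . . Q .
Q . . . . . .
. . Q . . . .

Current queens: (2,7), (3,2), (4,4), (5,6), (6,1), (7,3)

(2,7) attacks row 1 at column 7 and diagonals 6.
(3,2) attacks row 1 at column 2 and diagonals 4.
(4,4) attacks row 1 at column 4 and diagonals 1, 7.
(5,6) attacks row 1 at column 6 and diagonals 2.
(6,1) attacks row 1 at column 1 and diagonals 6.
(7,3) attacks row 1 at column 3.
Attacked columns: {1, 2, 3, 4, 6, 7}. Safe: {5}.

1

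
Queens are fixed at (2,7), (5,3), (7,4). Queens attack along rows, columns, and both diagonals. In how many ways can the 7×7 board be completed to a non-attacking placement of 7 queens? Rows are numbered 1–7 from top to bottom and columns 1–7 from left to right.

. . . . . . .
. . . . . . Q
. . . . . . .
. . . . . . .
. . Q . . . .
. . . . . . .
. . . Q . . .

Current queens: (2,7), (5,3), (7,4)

Branch on row 1: col 1 → 0; col 2 → 0; col 5 → 1.
Sum: 0 + 0 + 1 = 1.

1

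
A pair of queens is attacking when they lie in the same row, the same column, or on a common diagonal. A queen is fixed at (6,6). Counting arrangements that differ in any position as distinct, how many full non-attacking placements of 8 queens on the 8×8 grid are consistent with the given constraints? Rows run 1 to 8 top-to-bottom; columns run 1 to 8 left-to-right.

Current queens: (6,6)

Branch on row 1: col 2 → 0; col 3 → 1; col 4 → 1; col 5 → 2; col 7 → 0; col 8 → 0.
Sum: 0 + 1 + 1 + 2 + 0 + 0 = 4.

4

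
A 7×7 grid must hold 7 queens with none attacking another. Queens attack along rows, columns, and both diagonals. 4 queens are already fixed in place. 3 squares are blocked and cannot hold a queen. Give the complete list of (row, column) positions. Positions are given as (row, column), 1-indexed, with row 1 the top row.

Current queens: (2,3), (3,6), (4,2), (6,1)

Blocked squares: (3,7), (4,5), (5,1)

Row 1: attacked by (2,3)→{2,3,4}; (3,6)→{4,6}; (4,2)→{2,5}; (6,1)→{1,6}. Safe: 7. Place at column 7.
Row 5: attacked by (1,7)→{3,7}; (2,3)→{3,6}; (3,6)→{4,6}; (4,2)→{1,2,3}; (6,1)→{1,2}. Blocked: 1. Safe: 5. Place at column 5.
Row 7: attacked by (1,7)→{1,7}; (2,3)→{3}; (3,6)→{2,6}; (4,2)→{2,5}; (5,5)→{3,5,7}; (6,1)→{1,2}. Safe: 4. Place at column 4.
Columns [7, 3, 6, 2, 5, 1, 4], r−c [-6, -1, -3, 2, 0, 5, 3], r+c [8, 5, 9, 6, 10, 7, 11] are all distinct, so no two queens attack.

(1,7) (2,3) (3,6) (4,2) (5,5) (6,1) (7,4)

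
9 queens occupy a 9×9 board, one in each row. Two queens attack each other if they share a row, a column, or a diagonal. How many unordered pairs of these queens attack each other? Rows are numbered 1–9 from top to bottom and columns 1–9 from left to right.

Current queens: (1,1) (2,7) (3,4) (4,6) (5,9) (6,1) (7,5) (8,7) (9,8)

4

Same column: (1,1)–(6,1) (column 1); (2,7)–(8,7) (column 7).
Same diagonal: (3,4)–(6,1) (|3−6| = |4−1| = 3); (8,7)–(9,8) (|8−9| = |7−8| = 1).
Total attacking pairs: 4.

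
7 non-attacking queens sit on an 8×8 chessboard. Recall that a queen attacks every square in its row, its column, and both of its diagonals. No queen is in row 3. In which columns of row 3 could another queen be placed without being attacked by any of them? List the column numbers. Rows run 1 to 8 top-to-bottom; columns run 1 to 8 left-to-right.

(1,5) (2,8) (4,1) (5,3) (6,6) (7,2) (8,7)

columns 4

(1,5) attacks row 3 at column 5 and diagonals 3, 7.
(2,8) attacks row 3 at column 8 and diagonals 7.
(4,1) attacks row 3 at column 1 and diagonals 2.
(5,3) attacks row 3 at column 3 and diagonals 1, 5.
(6,6) attacks row 3 at column 6 and diagonals 3.
(7,2) attacks row 3 at column 2 and diagonals 6.
(8,7) attacks row 3 at column 7 and diagonals 2.
Attacked columns: {1, 2, 3, 5, 6, 7, 8}. Safe: {4}.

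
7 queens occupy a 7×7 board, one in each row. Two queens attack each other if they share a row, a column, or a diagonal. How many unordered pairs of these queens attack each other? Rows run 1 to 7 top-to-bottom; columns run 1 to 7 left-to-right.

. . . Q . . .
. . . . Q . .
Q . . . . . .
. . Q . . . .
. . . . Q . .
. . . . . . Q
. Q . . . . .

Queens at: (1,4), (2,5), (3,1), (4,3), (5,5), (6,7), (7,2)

Same column: (2,5)–(5,5) (column 5).
Same diagonal: (1,4)–(2,5) (|1−2| = |4−5| = 1); (2,5)–(4,3) (|2−4| = |5−3| = 2).
Total attacking pairs: 3.

3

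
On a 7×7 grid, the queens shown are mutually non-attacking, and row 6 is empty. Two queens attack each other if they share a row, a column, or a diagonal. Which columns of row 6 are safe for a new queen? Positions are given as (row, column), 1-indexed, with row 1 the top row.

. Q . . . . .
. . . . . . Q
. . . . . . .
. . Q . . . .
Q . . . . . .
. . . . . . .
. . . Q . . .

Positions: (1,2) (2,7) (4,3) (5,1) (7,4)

(1,2) attacks row 6 at column 2 and diagonals 7.
(2,7) attacks row 6 at column 7 and diagonals 3.
(4,3) attacks row 6 at column 3 and diagonals 1, 5.
(5,1) attacks row 6 at column 1 and diagonals 2.
(7,4) attacks row 6 at column 4 and diagonals 3, 5.
Attacked columns: {1, 2, 3, 4, 5, 7}. Safe: {6}.

columns 6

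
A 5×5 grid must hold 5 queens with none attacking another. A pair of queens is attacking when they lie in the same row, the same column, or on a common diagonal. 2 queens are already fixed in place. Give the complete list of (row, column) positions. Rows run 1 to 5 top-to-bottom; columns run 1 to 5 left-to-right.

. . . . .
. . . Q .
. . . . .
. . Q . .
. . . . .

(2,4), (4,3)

(1,2) (2,4) (3,1) (4,3) (5,5)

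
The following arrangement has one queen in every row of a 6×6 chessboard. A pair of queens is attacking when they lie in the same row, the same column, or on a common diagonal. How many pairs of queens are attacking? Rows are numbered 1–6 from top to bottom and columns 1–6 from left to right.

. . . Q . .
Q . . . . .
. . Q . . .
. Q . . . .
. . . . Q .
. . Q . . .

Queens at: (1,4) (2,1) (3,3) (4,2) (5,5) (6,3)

3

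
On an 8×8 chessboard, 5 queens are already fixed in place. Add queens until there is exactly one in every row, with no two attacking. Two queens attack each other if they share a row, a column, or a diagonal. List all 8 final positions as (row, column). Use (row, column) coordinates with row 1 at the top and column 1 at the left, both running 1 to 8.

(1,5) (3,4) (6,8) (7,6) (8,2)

(1,5) (2,7) (3,4) (4,1) (5,3) (6,8) (7,6) (8,2)

Row 2: attacked by (1,5)→{4,5,6}; (3,4)→{3,4,5}; (6,8)→{4,8}; (7,6)→{1,6}; (8,2)→{2,8}. Safe: 7. Place at column 7.
Row 4: attacked by (1,5)→{2,5,8}; (2,7)→{5,7}; (3,4)→{3,4,5}; (6,8)→{6,8}; (7,6)→{3,6}; (8,2)→{2,6}. Safe: 1. Place at column 1.
Row 5: attacked by (1,5)→{1,5}; (2,7)→{4,7}; (3,4)→{2,4,6}; (4,1)→{1,2}; (6,8)→{7,8}; (7,6)→{4,6,8}; (8,2)→{2,5}. Safe: 3. Place at column 3.
Columns [5, 7, 4, 1, 3, 8, 6, 2], r−c [-4, -5, -1, 3, 2, -2, 1, 6], r+c [6, 9, 7, 5, 8, 14, 13, 10] are all distinct, so no two queens attack.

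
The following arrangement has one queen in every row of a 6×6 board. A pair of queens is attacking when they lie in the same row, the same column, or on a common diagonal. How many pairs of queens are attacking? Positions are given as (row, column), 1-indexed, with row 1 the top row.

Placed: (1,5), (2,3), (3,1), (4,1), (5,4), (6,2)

2

Same column: (3,1)–(4,1) (column 1).
Same diagonal: (2,3)–(4,1) (|2−4| = |3−1| = 2).
Total attacking pairs: 2.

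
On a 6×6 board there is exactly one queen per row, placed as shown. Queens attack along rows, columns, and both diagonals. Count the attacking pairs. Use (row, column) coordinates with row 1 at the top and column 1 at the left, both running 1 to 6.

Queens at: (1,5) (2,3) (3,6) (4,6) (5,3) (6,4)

4

Same column: (2,3)–(5,3) (column 3); (3,6)–(4,6) (column 6).
Same diagonal: (4,6)–(6,4) (|4−6| = |6−4| = 2); (5,3)–(6,4) (|5−6| = |3−4| = 1).
Total attacking pairs: 4.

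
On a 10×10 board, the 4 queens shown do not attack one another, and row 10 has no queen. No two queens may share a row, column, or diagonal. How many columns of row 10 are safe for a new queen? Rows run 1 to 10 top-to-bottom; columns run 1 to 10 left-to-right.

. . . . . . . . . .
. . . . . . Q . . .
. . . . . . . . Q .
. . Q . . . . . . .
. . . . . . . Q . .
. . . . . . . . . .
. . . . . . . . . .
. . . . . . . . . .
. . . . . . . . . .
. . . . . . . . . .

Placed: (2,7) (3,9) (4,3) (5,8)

(2,7) attacks row 10 at column 7.
(3,9) attacks row 10 at column 9 and diagonals 2.
(4,3) attacks row 10 at column 3 and diagonals 9.
(5,8) attacks row 10 at column 8 and diagonals 3.
Attacked columns: {2, 3, 7, 8, 9}. Safe: {1, 4, 5, 6, 10}.

5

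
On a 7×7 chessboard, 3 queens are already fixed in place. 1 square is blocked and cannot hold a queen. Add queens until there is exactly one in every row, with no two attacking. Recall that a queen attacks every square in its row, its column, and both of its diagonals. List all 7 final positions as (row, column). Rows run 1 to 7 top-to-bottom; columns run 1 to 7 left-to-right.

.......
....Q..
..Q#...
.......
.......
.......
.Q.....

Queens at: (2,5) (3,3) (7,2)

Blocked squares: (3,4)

Row 1: attacked by (2,5)→{4,5,6}; (3,3)→{1,3,5}; (7,2)→{2}. Safe: 7. Place at column 7.
Row 4: attacked by (1,7)→{4,7}; (2,5)→{3,5,7}; (3,3)→{2,3,4}; (7,2)→{2,5}. Safe: 1, 6. Place at column 1.
Row 5: attacked by (1,7)→{3,7}; (2,5)→{2,5}; (3,3)→{1,3,5}; (4,1)→{1,2}; (7,2)→{2,4}. Safe: 6. Place at column 6.
Row 6: attacked by (1,7)→{2,7}; (2,5)→{1,5}; (3,3)→{3,6}; (4,1)→{1,3}; (5,6)→{5,6,7}; (7,2)→{1,2,3}. Safe: 4. Place at column 4.
Columns [7, 5, 3, 1, 6, 4, 2], r−c [-6, -3, 0, 3, -1, 2, 5], r+c [8, 7, 6, 5, 11, 10, 9] are all distinct, so no two queens attack.

(1,7) (2,5) (3,3) (4,1) (5,6) (6,4) (7,2)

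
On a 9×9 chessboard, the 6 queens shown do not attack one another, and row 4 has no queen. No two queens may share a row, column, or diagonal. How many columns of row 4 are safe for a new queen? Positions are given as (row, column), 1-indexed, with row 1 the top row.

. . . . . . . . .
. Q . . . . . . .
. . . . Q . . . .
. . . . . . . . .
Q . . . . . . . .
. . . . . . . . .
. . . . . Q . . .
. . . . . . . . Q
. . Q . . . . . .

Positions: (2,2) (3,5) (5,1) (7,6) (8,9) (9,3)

1

(2,2) attacks row 4 at column 2 and diagonals 4.
(3,5) attacks row 4 at column 5 and diagonals 4, 6.
(5,1) attacks row 4 at column 1 and diagonals 2.
(7,6) attacks row 4 at column 6 and diagonals 3, 9.
(8,9) attacks row 4 at column 9 and diagonals 5.
(9,3) attacks row 4 at column 3 and diagonals 8.
Attacked columns: {1, 2, 3, 4, 5, 6, 8, 9}. Safe: {7}.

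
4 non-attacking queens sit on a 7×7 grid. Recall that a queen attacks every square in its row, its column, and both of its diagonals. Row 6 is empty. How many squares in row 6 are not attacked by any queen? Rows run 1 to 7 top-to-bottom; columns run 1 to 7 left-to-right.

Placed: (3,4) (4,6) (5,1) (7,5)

1

(3,4) attacks row 6 at column 4 and diagonals 1, 7.
(4,6) attacks row 6 at column 6 and diagonals 4.
(5,1) attacks row 6 at column 1 and diagonals 2.
(7,5) attacks row 6 at column 5 and diagonals 4, 6.
Attacked columns: {1, 2, 4, 5, 6, 7}. Safe: {3}.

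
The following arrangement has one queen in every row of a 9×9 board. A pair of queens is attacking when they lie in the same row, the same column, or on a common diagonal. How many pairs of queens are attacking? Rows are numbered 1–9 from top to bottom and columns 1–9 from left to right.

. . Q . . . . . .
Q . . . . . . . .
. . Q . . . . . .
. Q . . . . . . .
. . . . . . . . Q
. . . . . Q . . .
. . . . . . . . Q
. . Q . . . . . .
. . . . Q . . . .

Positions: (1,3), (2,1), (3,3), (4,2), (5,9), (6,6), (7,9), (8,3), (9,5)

8

Same column: (1,3)–(3,3) (column 3); (1,3)–(8,3) (column 3); (3,3)–(8,3) (column 3); (5,9)–(7,9) (column 9).
Same diagonal: (1,3)–(7,9) (|1−7| = |3−9| = 6); (3,3)–(4,2) (|3−4| = |3−2| = 1); (3,3)–(6,6) (|3−6| = |3−6| = 3); (5,9)–(9,5) (|5−9| = |9−5| = 4).
Total attacking pairs: 8.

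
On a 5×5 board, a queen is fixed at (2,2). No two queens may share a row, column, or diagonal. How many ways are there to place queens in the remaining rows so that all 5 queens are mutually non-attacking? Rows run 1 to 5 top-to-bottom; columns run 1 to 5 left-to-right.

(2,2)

2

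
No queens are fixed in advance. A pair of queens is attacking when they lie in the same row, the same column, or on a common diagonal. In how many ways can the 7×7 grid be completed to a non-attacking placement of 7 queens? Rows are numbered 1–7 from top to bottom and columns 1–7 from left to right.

40

Branch on row 1: col 1 → 4; col 2 → 7; col 3 → 6; col 4 → 6; col 5 → 6; col 6 → 7; col 7 → 4.
Sum: 4 + 7 + 6 + 6 + 6 + 7 + 4 = 40.
(This is the classic 7-queens count.)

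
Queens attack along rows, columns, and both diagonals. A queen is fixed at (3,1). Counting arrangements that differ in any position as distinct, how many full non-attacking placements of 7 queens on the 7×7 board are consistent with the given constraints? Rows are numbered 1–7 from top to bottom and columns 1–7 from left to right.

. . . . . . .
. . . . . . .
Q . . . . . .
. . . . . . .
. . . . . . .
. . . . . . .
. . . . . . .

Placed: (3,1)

6

Branch on row 1: col 2 → 2; col 4 → 1; col 5 → 1; col 6 → 1; col 7 → 1.
Sum: 2 + 1 + 1 + 1 + 1 = 6.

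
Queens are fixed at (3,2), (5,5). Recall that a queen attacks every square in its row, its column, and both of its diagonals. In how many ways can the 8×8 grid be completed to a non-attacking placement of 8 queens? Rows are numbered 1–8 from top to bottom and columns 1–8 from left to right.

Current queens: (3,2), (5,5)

3

Branch on row 1: col 3 → 2; col 6 → 1; col 7 → 0; col 8 → 0.
Sum: 2 + 1 + 0 + 0 = 3.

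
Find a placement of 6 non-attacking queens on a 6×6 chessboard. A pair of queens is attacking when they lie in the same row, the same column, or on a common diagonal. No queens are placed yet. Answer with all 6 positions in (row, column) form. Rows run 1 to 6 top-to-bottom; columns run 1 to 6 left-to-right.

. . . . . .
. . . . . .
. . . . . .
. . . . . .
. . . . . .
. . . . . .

Row 1: Safe: 1, 2, 3, 4, 5, 6. Place at column 2.
Row 2: attacked by (1,2)→{1,2,3}. Safe: 4, 5, 6. Place at column 4.
Row 3: attacked by (1,2)→{2,4}; (2,4)→{3,4,5}. Safe: 1, 6. Place at column 6.
Row 4: attacked by (1,2)→{2,5}; (2,4)→{2,4,6}; (3,6)→{5,6}. Safe: 1, 3. Place at column 1.
Row 5: attacked by (1,2)→{2,6}; (2,4)→{1,4}; (3,6)→{4,6}; (4,1)→{1,2}. Safe: 3, 5. Place at column 3.
Row 6: attacked by (1,2)→{2}; (2,4)→{4}; (3,6)→{3,6}; (4,1)→{1,3}; (5,3)→{2,3,4}. Safe: 5. Place at column 5.
Columns [2, 4, 6, 1, 3, 5], r−c [-1, -2, -3, 3, 2, 1], r+c [3, 6, 9, 5, 8, 11] are all distinct, so no two queens attack.

(1,2) (2,4) (3,6) (4,1) (5,3) (6,5)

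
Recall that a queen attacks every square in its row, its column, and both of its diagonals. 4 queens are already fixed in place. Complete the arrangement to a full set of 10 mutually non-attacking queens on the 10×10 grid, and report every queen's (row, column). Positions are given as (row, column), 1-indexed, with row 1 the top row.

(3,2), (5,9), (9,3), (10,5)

Row 1: attacked by (3,2)→{2,4}; (5,9)→{5,9}; (9,3)→{3}; (10,5)→{5}. Safe: 1, 6, 7, 8, 10. Place at column 6.
Row 2: attacked by (1,6)→{5,6,7}; (3,2)→{1,2,3}; (5,9)→{6,9}; (9,3)→{3,10}; (10,5)→{5}. Safe: 4, 8. Place at column 8.
Row 4: attacked by (1,6)→{3,6,9}; (2,8)→{6,8,10}; (3,2)→{1,2,3}; (5,9)→{8,9,10}; (9,3)→{3,8}; (10,5)→{5}. Safe: 4, 7. Place at column 4.
Row 6: attacked by (1,6)→{1,6}; (2,8)→{4,8}; (3,2)→{2,5}; (4,4)→{2,4,6}; (5,9)→{8,9,10}; (9,3)→{3,6}; (10,5)→{1,5,9}. Safe: 7. Place at column 7.
Row 7: attacked by (1,6)→{6}; (2,8)→{3,8}; (3,2)→{2,6}; (4,4)→{1,4,7}; (5,9)→{7,9}; (6,7)→{6,7,8}; (9,3)→{1,3,5}; (10,5)→{2,5,8}. Safe: 10. Place at column 10.
Row 8: attacked by (1,6)→{6}; (2,8)→{2,8}; (3,2)→{2,7}; (4,4)→{4,8}; (5,9)→{6,9}; (6,7)→{5,7,9}; (7,10)→{9,10}; (9,3)→{2,3,4}; (10,5)→{3,5,7}. Safe: 1. Place at column 1.
Columns [6, 8, 2, 4, 9, 7, 10, 1, 3, 5], r−c [-5, -6, 1, 0, -4, -1, -3, 7, 6, 5], r+c [7, 10, 5, 8, 14, 13, 17, 9, 12, 15] are all distinct, so no two queens attack.

(1,6) (2,8) (3,2) (4,4) (5,9) (6,7) (7,10) (8,1) (9,3) (10,5)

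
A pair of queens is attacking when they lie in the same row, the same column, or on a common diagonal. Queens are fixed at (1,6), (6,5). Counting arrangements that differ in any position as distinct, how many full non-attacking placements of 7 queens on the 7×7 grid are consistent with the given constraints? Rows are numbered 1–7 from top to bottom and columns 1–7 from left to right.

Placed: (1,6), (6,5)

Branch on row 2: col 2 → 0; col 3 → 2; col 4 → 1.
Sum: 0 + 2 + 1 = 3.

3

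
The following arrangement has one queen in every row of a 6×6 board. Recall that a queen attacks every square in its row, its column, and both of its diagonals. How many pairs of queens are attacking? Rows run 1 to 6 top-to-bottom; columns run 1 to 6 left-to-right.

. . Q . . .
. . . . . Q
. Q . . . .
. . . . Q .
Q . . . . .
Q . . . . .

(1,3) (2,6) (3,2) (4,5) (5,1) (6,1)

Same column: (5,1)–(6,1) (column 1).
Total attacking pairs: 1.

1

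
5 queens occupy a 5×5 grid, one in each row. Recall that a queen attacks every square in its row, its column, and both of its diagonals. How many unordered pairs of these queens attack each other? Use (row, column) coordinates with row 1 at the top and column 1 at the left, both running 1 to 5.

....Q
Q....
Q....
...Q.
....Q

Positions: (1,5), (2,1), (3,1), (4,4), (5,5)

3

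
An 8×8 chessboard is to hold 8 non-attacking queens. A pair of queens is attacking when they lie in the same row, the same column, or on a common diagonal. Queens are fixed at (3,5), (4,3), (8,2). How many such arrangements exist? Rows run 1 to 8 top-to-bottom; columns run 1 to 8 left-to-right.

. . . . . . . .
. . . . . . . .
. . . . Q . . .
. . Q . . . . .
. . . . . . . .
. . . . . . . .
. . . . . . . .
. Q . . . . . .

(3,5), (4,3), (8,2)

1

Branch on row 1: col 1 → 0; col 4 → 1; col 8 → 0.
Sum: 0 + 1 + 0 = 1.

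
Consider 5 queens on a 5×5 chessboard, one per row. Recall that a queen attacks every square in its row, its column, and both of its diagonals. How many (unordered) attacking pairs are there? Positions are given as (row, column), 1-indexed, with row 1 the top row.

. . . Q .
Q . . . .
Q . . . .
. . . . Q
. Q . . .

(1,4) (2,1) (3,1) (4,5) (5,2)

Same column: (2,1)–(3,1) (column 1).
Total attacking pairs: 1.

1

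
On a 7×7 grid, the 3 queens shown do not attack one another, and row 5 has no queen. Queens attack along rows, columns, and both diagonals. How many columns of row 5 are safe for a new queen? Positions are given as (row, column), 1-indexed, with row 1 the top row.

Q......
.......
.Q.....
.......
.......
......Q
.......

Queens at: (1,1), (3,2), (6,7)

(1,1) attacks row 5 at column 1 and diagonals 5.
(3,2) attacks row 5 at column 2 and diagonals 4.
(6,7) attacks row 5 at column 7 and diagonals 6.
Attacked columns: {1, 2, 4, 5, 6, 7}. Safe: {3}.

1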